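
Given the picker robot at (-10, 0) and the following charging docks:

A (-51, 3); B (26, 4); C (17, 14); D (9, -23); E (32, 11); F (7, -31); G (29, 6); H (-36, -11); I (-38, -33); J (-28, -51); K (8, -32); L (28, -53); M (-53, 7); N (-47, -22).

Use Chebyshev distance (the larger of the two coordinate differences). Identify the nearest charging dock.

D

Distances from (-10, 0):
A: max(|-41|, |3|) = 41
B: max(|36|, |4|) = 36
C: max(|27|, |14|) = 27
D: max(|19|, |-23|) = 23
E: max(|42|, |11|) = 42
F: max(|17|, |-31|) = 31
G: max(|39|, |6|) = 39
H: max(|-26|, |-11|) = 26
I: max(|-28|, |-33|) = 33
J: max(|-18|, |-51|) = 51
K: max(|18|, |-32|) = 32
L: max(|38|, |-53|) = 53
M: max(|-43|, |7|) = 43
N: max(|-37|, |-22|) = 37
Minimum: D at 23.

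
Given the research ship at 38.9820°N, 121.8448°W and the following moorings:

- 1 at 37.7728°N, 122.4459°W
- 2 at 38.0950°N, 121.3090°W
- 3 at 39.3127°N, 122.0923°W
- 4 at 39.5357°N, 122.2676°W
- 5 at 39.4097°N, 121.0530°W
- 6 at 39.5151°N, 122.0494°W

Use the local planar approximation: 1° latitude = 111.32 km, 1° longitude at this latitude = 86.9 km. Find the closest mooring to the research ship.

3

Distances from 38.9820°N, 121.8448°W:
1: √((-1.2092·111.32)² + (-0.6011·86.9)²) = √(18119.352431 + 2728.556863) = 144.3881 km
2: √((-0.8870·111.32)² + (0.5358·86.9)²) = √(9749.753484 + 2167.928583) = 109.1681 km
3: √((0.3307·111.32)² + (-0.2475·86.9)²) = √(1355.235549 + 462.583310) = 42.6359 km
4: √((0.5537·111.32)² + (-0.4228·86.9)²) = √(3799.228744 + 1349.924595) = 71.7576 km
5: √((0.4277·111.32)² + (0.7918·86.9)²) = √(2266.861027 + 4734.461047) = 83.6739 km
6: √((0.5331·111.32)² + (-0.2046·86.9)²) = √(3521.792469 + 316.119154) = 61.9509 km
Minimum: 3 at 42.6359 km.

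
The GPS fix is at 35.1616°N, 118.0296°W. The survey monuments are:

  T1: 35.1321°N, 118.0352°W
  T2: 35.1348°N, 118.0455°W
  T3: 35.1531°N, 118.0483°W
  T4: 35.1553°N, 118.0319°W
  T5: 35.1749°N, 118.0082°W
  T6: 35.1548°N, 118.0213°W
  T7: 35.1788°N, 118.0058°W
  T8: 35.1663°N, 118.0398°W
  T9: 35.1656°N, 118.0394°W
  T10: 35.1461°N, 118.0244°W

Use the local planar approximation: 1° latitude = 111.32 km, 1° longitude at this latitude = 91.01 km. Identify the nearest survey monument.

T4

Distances from 35.1616°N, 118.0296°W:
T1: √((-0.0295·111.32)² + (-0.0056·91.01)²) = √(10.784262 + 0.259749) = 3.3233 km
T2: √((-0.0268·111.32)² + (-0.0159·91.01)²) = √(8.900532 + 2.093980) = 3.3158 km
T3: √((-0.0085·111.32)² + (-0.0187·91.01)²) = √(0.895332 + 2.896419) = 1.9472 km
T4: √((-0.0063·111.32)² + (-0.0023·91.01)²) = √(0.491844 + 0.043816) = 0.7319 km
T5: √((0.0133·111.32)² + (0.0214·91.01)²) = √(2.192046 + 3.793200) = 2.4465 km
T6: √((-0.0068·111.32)² + (0.0083·91.01)²) = √(0.573013 + 0.570603) = 1.0694 km
T7: √((0.0172·111.32)² + (0.0238·91.01)²) = √(3.666091 + 4.691721) = 2.8910 km
T8: √((0.0047·111.32)² + (-0.0102·91.01)²) = √(0.273742 + 0.861745) = 1.0656 km
T9: √((0.0040·111.32)² + (-0.0098·91.01)²) = √(0.198274 + 0.795482) = 0.9969 km
T10: √((-0.0155·111.32)² + (0.0052·91.01)²) = √(2.977212 + 0.223967) = 1.7892 km
Minimum: T4 at 0.7319 km.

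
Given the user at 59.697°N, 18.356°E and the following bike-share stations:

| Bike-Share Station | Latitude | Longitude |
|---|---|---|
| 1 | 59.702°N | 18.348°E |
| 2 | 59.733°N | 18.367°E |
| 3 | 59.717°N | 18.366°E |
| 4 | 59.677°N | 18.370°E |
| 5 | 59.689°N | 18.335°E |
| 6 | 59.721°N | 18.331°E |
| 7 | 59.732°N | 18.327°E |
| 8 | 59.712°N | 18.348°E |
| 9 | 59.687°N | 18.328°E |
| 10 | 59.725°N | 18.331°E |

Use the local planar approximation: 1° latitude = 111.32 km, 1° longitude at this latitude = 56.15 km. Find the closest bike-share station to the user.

1

Distances from 59.697°N, 18.356°E:
1: √((0.005·111.32)² + (-0.008·56.15)²) = √(0.30980 + 0.20178) = 0.715 km
2: √((0.036·111.32)² + (0.011·56.15)²) = √(16.06022 + 0.38149) = 4.055 km
3: √((0.020·111.32)² + (0.010·56.15)²) = √(4.95686 + 0.31528) = 2.296 km
4: √((-0.020·111.32)² + (0.014·56.15)²) = √(4.95686 + 0.61795) = 2.361 km
5: √((-0.008·111.32)² + (-0.021·56.15)²) = √(0.79310 + 1.39039) = 1.478 km
6: √((0.024·111.32)² + (-0.025·56.15)²) = √(7.13787 + 1.97051) = 3.018 km
7: √((0.035·111.32)² + (-0.029·56.15)²) = √(15.18037 + 2.65152) = 4.223 km
8: √((0.015·111.32)² + (-0.008·56.15)²) = √(2.78823 + 0.20178) = 1.729 km
9: √((-0.010·111.32)² + (-0.028·56.15)²) = √(1.23921 + 2.47181) = 1.926 km
10: √((0.028·111.32)² + (-0.025·56.15)²) = √(9.71544 + 1.97051) = 3.418 km
Minimum: 1 at 0.715 km.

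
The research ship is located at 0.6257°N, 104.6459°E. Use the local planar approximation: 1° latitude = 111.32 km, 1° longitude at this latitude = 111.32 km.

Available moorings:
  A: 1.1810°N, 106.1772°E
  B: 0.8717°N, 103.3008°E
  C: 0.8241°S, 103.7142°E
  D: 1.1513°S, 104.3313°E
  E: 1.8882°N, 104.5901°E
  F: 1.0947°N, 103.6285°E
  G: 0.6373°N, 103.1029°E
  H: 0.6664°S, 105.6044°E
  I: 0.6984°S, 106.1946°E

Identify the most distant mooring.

I

Distances from 0.6257°N, 104.6459°E:
A: √((0.5553·111.32)² + (1.5313·111.32)²) = √(3821.217361 + 29058.083029) = 181.3265 km
B: √((0.2460·111.32)² + (-1.3451·111.32)²) = √(749.922889 + 22421.029015) = 152.2201 km
C: √((-1.4498·111.32)² + (-0.9317·111.32)²) = √(26047.292449 + 10757.183729) = 191.8449 km
D: √((-1.7770·111.32)² + (-0.3146·111.32)²) = √(39131.027429 + 1226.489492) = 200.8918 km
E: √((1.2625·111.32)² + (-0.0558·111.32)²) = √(19751.913222 + 38.584670) = 140.6787 km
F: √((0.4690·111.32)² + (-1.0174·111.32)²) = √(2725.788034 + 12827.140801) = 124.7114 km
G: √((0.0116·111.32)² + (-1.5430·111.32)²) = √(1.667487 + 29503.819841) = 171.7716 km
H: √((-1.2921·111.32)² + (0.9585·111.32)²) = √(20688.959445 + 11384.936948) = 179.0919 km
I: √((-1.3241·111.32)² + (1.5487·111.32)²) = √(21726.409779 + 29722.202725) = 226.8229 km
Maximum: I at 226.8229 km.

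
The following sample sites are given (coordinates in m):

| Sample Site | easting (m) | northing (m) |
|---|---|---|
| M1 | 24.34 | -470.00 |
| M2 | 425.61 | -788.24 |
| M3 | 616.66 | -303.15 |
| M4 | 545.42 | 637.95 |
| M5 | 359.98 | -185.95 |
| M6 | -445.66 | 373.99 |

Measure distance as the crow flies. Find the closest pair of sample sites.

Pairwise distances:
M1–M2: 512.15 m
M1–M3: 615.37 m
M1–M4: 1224.37 m
M1–M5: 439.70 m
M1–M6: 966.03 m
M2–M3: 521.36 m
M2–M4: 1431.21 m
M2–M5: 605.86 m
M2–M6: 1452.55 m
M3–M4: 943.79 m
M3–M5: 282.17 m
M3–M6: 1259.78 m
M4–M5: 844.51 m
M4–M6: 1025.63 m
M5–M6: 981.12 m
Closest pair: M3–M5 at 282.17 m.

M3 and M5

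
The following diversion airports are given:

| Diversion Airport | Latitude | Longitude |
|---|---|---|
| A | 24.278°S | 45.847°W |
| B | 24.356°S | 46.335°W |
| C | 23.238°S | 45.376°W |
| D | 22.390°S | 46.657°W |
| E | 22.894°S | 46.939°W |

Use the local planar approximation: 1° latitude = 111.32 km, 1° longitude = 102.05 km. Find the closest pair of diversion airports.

Pairwise distances:
A–B: √((-0.078·111.32)² + (-0.488·102.05)²) = √(75.39379 + 2480.07984) = 50.552 km
D–E: √((-0.504·111.32)² + (-0.282·102.05)²) = √(3147.80244 + 828.17904) = 63.055 km
A–C: √((1.040·111.32)² + (0.471·102.05)²) = √(13403.34122 + 2310.29710) = 125.354 km
B–C: √((1.118·111.32)² + (0.959·102.05)²) = √(15489.23620 + 9577.74417) = 158.326 km
C–D: √((0.848·111.32)² + (-1.281·102.05)²) = √(8911.23917 + 17089.30015) = 161.247 km
C–E: √((0.344·111.32)² + (-1.563·102.05)²) = √(1466.43656 + 25441.57387) = 164.037 km
B–E: √((1.462·111.32)² + (-0.604·102.05)²) = √(26487.51042 + 3799.26770) = 174.031 km
A–E: √((1.384·111.32)² + (-1.092·102.05)²) = √(23736.60351 + 12418.56157) = 190.145 km
B–D: √((1.966·111.32)² + (-0.322·102.05)²) = √(47897.56355 + 1079.78617) = 221.308 km
A–D: √((1.888·111.32)² + (-0.810·102.05)²) = √(44172.33684 + 6832.75826) = 225.843 km
Closest pair: A–B at 50.552 km.

A and B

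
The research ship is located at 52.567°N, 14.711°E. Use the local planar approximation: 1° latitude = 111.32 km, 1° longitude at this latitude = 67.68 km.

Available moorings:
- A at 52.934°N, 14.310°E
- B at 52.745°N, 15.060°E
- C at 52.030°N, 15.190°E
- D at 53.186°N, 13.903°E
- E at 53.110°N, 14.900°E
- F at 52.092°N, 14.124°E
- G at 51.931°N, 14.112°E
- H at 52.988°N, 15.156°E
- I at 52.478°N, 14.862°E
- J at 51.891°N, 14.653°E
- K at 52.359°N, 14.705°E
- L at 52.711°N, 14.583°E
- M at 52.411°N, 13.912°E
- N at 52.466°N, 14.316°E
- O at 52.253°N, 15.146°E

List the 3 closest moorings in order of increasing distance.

Distances from 52.567°N, 14.711°E:
A: √((0.367·111.32)² + (-0.401·67.68)²) = √(1669.08527 + 736.56223) = 49.047 km
B: √((0.178·111.32)² + (0.349·67.68)²) = √(392.63264 + 557.91952) = 30.831 km
C: √((-0.537·111.32)² + (0.479·67.68)²) = √(3573.50971 + 1050.97341) = 68.004 km
D: √((0.619·111.32)² + (-0.808·67.68)²) = √(4748.18567 + 2990.49735) = 87.970 km
E: √((0.543·111.32)² + (0.189·67.68)²) = √(3653.81079 + 163.62298) = 61.785 km
F: √((-0.475·111.32)² + (-0.587·67.68)²) = √(2795.97713 + 1578.32670) = 66.139 km
G: √((-0.636·111.32)² + (-0.599·67.68)²) = √(5012.57203 + 1643.51755) = 81.585 km
H: √((0.421·111.32)² + (0.445·67.68)²) = √(2196.39571 + 907.06983) = 55.709 km
I: √((-0.089·111.32)² + (0.151·67.68)²) = √(98.15816 + 104.44186) = 14.234 km
J: √((-0.676·111.32)² + (-0.058·67.68)²) = √(5662.91167 + 15.40908) = 75.355 km
K: √((-0.208·111.32)² + (-0.006·67.68)²) = √(536.13365 + 0.16490) = 23.158 km
L: √((0.144·111.32)² + (-0.128·67.68)²) = √(256.96346 + 75.04826) = 18.221 km
M: √((-0.156·111.32)² + (-0.799·67.68)²) = √(301.57518 + 2924.24838) = 56.796 km
N: √((-0.101·111.32)² + (-0.395·67.68)²) = √(126.41224 + 714.68537) = 29.002 km
O: √((-0.314·111.32)² + (0.435·67.68)²) = √(1221.81567 + 866.76070) = 45.701 km
Sorted: I (14.234 km) < L (18.221 km) < K (23.158 km) < N (29.002 km) < B (30.831 km) < …

I, L, K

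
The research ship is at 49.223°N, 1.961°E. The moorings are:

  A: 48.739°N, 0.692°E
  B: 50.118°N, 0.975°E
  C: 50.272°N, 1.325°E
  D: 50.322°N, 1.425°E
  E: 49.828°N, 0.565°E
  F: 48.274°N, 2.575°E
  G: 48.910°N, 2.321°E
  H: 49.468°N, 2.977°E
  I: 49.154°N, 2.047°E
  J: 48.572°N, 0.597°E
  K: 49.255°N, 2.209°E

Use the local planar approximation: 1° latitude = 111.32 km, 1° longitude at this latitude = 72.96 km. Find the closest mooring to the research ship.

I

Distances from 49.223°N, 1.961°E:
A: 107.122 km
B: 122.888 km
C: 125.656 km
D: 128.439 km
E: 122.105 km
F: 114.748 km
G: 43.634 km
H: 78.985 km
I: 9.918 km
J: 123.108 km
K: 18.441 km
Minimum: I at 9.918 km.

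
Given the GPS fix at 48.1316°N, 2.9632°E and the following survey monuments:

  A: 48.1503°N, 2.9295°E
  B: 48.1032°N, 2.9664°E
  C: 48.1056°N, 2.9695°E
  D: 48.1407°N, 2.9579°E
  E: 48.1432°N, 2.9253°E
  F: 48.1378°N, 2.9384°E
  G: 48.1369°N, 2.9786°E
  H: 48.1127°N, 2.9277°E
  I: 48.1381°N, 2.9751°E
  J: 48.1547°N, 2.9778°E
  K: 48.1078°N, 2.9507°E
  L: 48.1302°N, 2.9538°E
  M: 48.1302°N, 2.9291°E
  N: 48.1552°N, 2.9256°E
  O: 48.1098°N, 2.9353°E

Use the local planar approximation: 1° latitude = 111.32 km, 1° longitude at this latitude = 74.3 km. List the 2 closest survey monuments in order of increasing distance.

L, D

Distances from 48.1316°N, 2.9632°E:
A: 3.2562 km
B: 3.1704 km
C: 2.9319 km
D: 1.0869 km
E: 3.0979 km
F: 1.9677 km
G: 1.2874 km
H: 3.3740 km
I: 1.1425 km
J: 2.7909 km
K: 2.8075 km
L: 0.7156 km
M: 2.5384 km
N: 3.8349 km
O: 3.1916 km
Sorted: L (0.7156 km) < D (1.0869 km) < I (1.1425 km) < G (1.2874 km) < …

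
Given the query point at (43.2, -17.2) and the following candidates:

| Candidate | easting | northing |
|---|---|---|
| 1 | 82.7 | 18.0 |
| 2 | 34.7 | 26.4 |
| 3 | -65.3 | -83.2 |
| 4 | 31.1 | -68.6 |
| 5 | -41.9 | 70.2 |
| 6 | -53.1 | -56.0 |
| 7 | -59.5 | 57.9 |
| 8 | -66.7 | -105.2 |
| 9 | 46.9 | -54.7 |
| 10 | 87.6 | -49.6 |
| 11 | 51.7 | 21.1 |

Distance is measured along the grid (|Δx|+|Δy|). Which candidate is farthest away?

8

Distances from (43.2, -17.2):
1: |39.5| + |35.2| = 39.5 + 35.2 = 74.7
2: |-8.5| + |43.6| = 8.5 + 43.6 = 52.1
3: |-108.5| + |-66.0| = 108.5 + 66.0 = 174.5
4: |-12.1| + |-51.4| = 12.1 + 51.4 = 63.5
5: |-85.1| + |87.4| = 85.1 + 87.4 = 172.5
6: |-96.3| + |-38.8| = 96.3 + 38.8 = 135.1
7: |-102.7| + |75.1| = 102.7 + 75.1 = 177.8
8: |-109.9| + |-88.0| = 109.9 + 88.0 = 197.9
9: |3.7| + |-37.5| = 3.7 + 37.5 = 41.2
10: |44.4| + |-32.4| = 44.4 + 32.4 = 76.8
11: |8.5| + |38.3| = 8.5 + 38.3 = 46.8
Maximum: 8 at 197.9.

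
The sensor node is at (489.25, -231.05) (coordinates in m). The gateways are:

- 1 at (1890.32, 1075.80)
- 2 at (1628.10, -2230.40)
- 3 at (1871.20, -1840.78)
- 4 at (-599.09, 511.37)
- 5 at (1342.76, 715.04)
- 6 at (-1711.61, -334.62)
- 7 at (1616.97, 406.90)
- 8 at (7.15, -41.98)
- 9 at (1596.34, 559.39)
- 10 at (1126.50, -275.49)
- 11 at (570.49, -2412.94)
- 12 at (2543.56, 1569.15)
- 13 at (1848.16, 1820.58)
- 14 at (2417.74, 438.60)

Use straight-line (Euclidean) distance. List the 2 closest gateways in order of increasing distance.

8, 10

Distances from (489.25, -231.05):
1: √((1401.07)² + (1306.85)²) = √(1962997.1449 + 1707856.9225) = 1915.95 m
2: √((1138.85)² + (-1999.35)²) = √(1296979.3225 + 3997400.4225) = 2300.95 m
3: √((1381.95)² + (-1609.73)²) = √(1909785.8025 + 2591230.6729) = 2121.56 m
4: √((-1088.34)² + (742.42)²) = √(1184483.9556 + 551187.4564) = 1317.45 m
5: √((853.51)² + (946.09)²) = √(728479.3201 + 895086.2881) = 1274.19 m
6: √((-2200.86)² + (-103.57)²) = √(4843784.7396 + 10726.7449) = 2203.30 m
7: √((1127.72)² + (637.95)²) = √(1271752.3984 + 406980.2025) = 1295.66 m
8: √((-482.10)² + (189.07)²) = √(232420.4100 + 35747.4649) = 517.85 m
9: √((1107.09)² + (790.44)²) = √(1225648.2681 + 624795.3936) = 1360.31 m
10: √((637.25)² + (-44.44)²) = √(406087.5625 + 1974.9136) = 638.80 m
11: √((81.24)² + (-2181.89)²) = √(6599.9376 + 4760643.9721) = 2183.40 m
12: √((2054.31)² + (1800.20)²) = √(4220189.5761 + 3240720.0400) = 2731.47 m
13: √((1358.91)² + (2051.63)²) = √(1846636.3881 + 4209185.6569) = 2460.86 m
14: √((1928.49)² + (669.65)²) = √(3719073.6801 + 448431.1225) = 2041.45 m
Sorted: 8 (517.85 m) < 10 (638.80 m) < 5 (1274.19 m) < 7 (1295.66 m) < …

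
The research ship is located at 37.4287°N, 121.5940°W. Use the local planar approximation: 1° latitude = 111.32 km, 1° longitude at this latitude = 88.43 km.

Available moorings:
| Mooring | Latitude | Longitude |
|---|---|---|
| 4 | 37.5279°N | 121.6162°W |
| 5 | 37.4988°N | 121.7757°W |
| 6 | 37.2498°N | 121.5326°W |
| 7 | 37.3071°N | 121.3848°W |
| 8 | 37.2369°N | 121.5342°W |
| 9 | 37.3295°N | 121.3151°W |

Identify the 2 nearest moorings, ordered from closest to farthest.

4, 5

Distances from 37.4287°N, 121.5940°W:
4: 11.2161 km
5: 17.8624 km
6: 20.6420 km
7: 22.9231 km
8: 21.9963 km
9: 27.0225 km
Sorted: 4 (11.2161 km) < 5 (17.8624 km) < 6 (20.6420 km) < 8 (21.9963 km) < …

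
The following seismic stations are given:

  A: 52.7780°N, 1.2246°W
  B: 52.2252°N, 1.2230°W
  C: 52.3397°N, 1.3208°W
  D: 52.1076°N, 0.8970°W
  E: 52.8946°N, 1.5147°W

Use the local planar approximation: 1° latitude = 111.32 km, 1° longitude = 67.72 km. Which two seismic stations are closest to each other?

B and C

Pairwise distances:
A–B: 61.5378 km
A–C: 49.2246 km
A–D: 77.8566 km
A–E: 23.5463 km
B–C: 14.3641 km
B–D: 25.6664 km
B–E: 77.0914 km
C–D: 38.6166 km
C–E: 63.1517 km
D–E: 97.0830 km
Closest pair: B–C at 14.3641 km.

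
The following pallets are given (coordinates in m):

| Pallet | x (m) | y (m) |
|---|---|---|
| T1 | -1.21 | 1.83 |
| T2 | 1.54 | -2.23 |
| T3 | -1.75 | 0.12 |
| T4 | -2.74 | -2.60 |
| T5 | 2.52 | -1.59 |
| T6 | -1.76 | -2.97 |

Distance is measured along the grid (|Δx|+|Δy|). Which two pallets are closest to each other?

T4 and T6

Pairwise distances:
T1–T2: 6.81 m
T1–T3: 2.25 m
T1–T4: 5.96 m
T1–T5: 7.15 m
T1–T6: 5.35 m
T2–T3: 5.64 m
T2–T4: 4.65 m
T2–T5: 1.62 m
T2–T6: 4.04 m
T3–T4: 3.71 m
T3–T5: 5.98 m
T3–T6: 3.10 m
T4–T5: 6.27 m
T4–T6: 1.35 m
T5–T6: 5.66 m
Closest pair: T4–T6 at 1.35 m.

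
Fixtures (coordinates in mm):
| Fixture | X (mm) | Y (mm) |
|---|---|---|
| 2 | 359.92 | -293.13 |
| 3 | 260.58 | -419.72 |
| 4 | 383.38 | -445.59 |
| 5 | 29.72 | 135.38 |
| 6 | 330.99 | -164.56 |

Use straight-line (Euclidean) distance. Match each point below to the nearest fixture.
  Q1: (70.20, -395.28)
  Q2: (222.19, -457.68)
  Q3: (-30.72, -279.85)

Q1 at (70.20, -395.28):
  2: 307.20 mm
  3: 191.94 mm
  4: 317.20 mm
  5: 532.20 mm
  6: 348.20 mm
  → nearest: 3 (191.94 mm)
Q2 at (222.19, -457.68):
  2: 214.58 mm
  3: 53.99 mm
  4: 161.64 mm
  5: 623.51 mm
  6: 312.66 mm
  → nearest: 3 (53.99 mm)
Q3 at (-30.72, -279.85):
  2: 390.87 mm
  3: 323.14 mm
  4: 446.04 mm
  5: 419.61 mm
  6: 379.64 mm
  → nearest: 3 (323.14 mm)

Q1→3; Q2→3; Q3→3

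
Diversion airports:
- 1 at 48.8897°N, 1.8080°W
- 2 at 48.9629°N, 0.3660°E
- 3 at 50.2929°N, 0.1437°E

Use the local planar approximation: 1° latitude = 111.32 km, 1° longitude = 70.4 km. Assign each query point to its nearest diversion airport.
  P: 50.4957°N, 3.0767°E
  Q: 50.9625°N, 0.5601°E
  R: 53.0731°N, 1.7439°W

P at 50.4957°N, 3.0767°E:
  1: 387.5793 km
  2: 255.9929 km
  3: 207.7137 km
  → nearest: 3 (207.7137 km)
Q at 50.9625°N, 0.5601°E:
  1: 284.6691 km
  2: 223.0145 km
  3: 80.0970 km
  → nearest: 3 (80.0970 km)
R at 53.0731°N, 1.7439°W:
  1: 465.7180 km
  2: 481.0540 km
  3: 336.8148 km
  → nearest: 3 (336.8148 km)

P→3; Q→3; R→3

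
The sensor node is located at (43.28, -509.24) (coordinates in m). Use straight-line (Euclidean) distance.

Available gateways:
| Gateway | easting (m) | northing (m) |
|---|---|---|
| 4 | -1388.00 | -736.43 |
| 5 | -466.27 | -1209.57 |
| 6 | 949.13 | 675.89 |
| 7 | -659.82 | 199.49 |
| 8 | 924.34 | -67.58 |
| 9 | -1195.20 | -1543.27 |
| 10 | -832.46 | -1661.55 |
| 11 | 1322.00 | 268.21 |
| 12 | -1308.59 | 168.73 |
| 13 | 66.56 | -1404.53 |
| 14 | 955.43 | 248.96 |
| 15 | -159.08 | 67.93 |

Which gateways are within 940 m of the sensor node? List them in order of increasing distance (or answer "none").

Distances from (43.28, -509.24):
4: √((-1431.28)² + (-227.19)²) = √(2048562.4384 + 51615.2961) = 1449.20 m
5: √((-509.55)² + (-700.33)²) = √(259641.2025 + 490462.1089) = 866.09 m
6: √((905.85)² + (1185.13)²) = √(820564.2225 + 1404533.1169) = 1491.68 m
7: √((-703.10)² + (708.73)²) = √(494349.6100 + 502298.2129) = 998.32 m
8: √((881.06)² + (441.66)²) = √(776266.7236 + 195063.5556) = 985.56 m
9: √((-1238.48)² + (-1034.03)²) = √(1533832.7104 + 1069218.0409) = 1613.40 m
10: √((-875.74)² + (-1152.31)²) = √(766920.5476 + 1327818.3361) = 1447.32 m
11: √((1278.72)² + (777.45)²) = √(1635124.8384 + 604428.5025) = 1496.51 m
12: √((-1351.87)² + (677.97)²) = √(1827552.4969 + 459643.3209) = 1512.35 m
13: √((23.28)² + (-895.29)²) = √(541.9584 + 801544.1841) = 895.59 m
14: √((912.15)² + (758.20)²) = √(832017.6225 + 574867.2400) = 1186.12 m
15: √((-202.36)² + (577.17)²) = √(40949.5696 + 333125.2089) = 611.62 m
Threshold 940 m: 15 (611.62 m), 5 (866.09 m), 13 (895.59 m) are within range.

15, 5, 13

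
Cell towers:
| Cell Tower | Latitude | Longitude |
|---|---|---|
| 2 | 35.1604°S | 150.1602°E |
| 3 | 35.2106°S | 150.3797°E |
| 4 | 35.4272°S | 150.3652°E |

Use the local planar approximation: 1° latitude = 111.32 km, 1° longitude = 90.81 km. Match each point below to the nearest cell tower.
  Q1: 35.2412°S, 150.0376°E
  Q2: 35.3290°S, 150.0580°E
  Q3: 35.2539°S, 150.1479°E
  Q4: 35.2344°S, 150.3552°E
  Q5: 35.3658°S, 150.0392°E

Q1→2; Q2→2; Q3→2; Q4→3; Q5→2

Q1 at 35.2412°S, 150.0376°E:
  2: 14.3127 km
  3: 31.2523 km
  4: 36.2456 km
  → nearest: 2 (14.3127 km)
Q2 at 35.3290°S, 150.0580°E:
  2: 20.9378 km
  3: 32.0492 km
  4: 29.9622 km
  → nearest: 2 (20.9378 km)
Q3 at 35.2539°S, 150.1479°E:
  2: 10.4682 km
  3: 21.5946 km
  4: 27.5964 km
  → nearest: 2 (10.4682 km)
Q4 at 35.2344°S, 150.3552°E:
  2: 19.5303 km
  3: 3.4597 km
  4: 21.4817 km
  → nearest: 3 (3.4597 km)
Q5 at 35.3658°S, 150.0392°E:
  2: 25.3683 km
  3: 35.4201 km
  4: 30.3829 km
  → nearest: 2 (25.3683 km)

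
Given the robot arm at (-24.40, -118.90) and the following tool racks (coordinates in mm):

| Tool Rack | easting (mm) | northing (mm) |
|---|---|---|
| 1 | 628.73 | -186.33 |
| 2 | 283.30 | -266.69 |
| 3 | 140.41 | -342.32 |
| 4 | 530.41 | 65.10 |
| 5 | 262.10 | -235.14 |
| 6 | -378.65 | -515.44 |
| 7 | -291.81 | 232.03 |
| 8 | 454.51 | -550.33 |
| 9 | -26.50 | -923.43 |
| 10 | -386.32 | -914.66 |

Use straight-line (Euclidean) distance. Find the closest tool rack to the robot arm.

Distances from (-24.40, -118.90):
1: 656.60 mm
2: 341.35 mm
3: 277.63 mm
4: 584.53 mm
5: 309.18 mm
6: 531.73 mm
7: 441.20 mm
8: 644.58 mm
9: 804.53 mm
10: 874.20 mm
Minimum: 3 at 277.63 mm.

3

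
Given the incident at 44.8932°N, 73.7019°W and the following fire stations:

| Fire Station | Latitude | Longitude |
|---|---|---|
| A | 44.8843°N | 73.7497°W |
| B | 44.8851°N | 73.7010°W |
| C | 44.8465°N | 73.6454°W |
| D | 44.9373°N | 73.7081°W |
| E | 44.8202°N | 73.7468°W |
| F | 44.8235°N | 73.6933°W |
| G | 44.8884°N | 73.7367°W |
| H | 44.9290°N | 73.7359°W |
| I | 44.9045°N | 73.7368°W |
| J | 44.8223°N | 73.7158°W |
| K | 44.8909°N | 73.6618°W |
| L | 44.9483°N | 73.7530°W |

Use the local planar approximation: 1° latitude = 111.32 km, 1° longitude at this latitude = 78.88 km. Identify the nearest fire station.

Distances from 44.8932°N, 73.7019°W:
A: 3.8985 km
B: 0.9045 km
C: 6.8475 km
D: 4.9335 km
E: 8.8646 km
F: 7.7886 km
G: 2.7965 km
H: 4.8036 km
I: 3.0267 km
J: 7.9684 km
K: 3.1734 km
L: 7.3396 km
Minimum: B at 0.9045 km.

B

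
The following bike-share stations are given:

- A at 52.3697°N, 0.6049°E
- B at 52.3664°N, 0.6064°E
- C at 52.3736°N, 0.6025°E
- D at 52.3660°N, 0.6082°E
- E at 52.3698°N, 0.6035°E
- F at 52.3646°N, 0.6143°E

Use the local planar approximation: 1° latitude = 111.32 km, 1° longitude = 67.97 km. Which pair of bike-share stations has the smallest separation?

Pairwise distances:
A–B: √((-0.0033·111.32)² + (0.0015·67.97)²) = √(0.134950 + 0.010395) = 0.3812 km
A–C: √((0.0039·111.32)² + (-0.0024·67.97)²) = √(0.188484 + 0.026611) = 0.4638 km
A–D: √((-0.0037·111.32)² + (0.0033·67.97)²) = √(0.169648 + 0.050311) = 0.4690 km
A–E: √((0.0001·111.32)² + (-0.0014·67.97)²) = √(0.000124 + 0.009055) = 0.0958 km
A–F: √((-0.0051·111.32)² + (0.0094·67.97)²) = √(0.322320 + 0.408216) = 0.8547 km
B–C: √((0.0072·111.32)² + (-0.0039·67.97)²) = √(0.642409 + 0.070269) = 0.8442 km
B–D: √((-0.0004·111.32)² + (0.0018·67.97)²) = √(0.001983 + 0.014969) = 0.1302 km
B–E: √((0.0034·111.32)² + (-0.0029·67.97)²) = √(0.143253 + 0.038854) = 0.4267 km
B–F: √((-0.0018·111.32)² + (0.0079·67.97)²) = √(0.040151 + 0.288329) = 0.5731 km
C–D: √((-0.0076·111.32)² + (0.0057·67.97)²) = √(0.715770 + 0.150101) = 0.9305 km
C–E: √((-0.0038·111.32)² + (0.0010·67.97)²) = √(0.178943 + 0.004620) = 0.4284 km
C–F: √((-0.0090·111.32)² + (0.0118·67.97)²) = √(1.003764 + 0.643278) = 1.2834 km
D–E: √((0.0038·111.32)² + (-0.0047·67.97)²) = √(0.178943 + 0.102054) = 0.5301 km
D–F: √((-0.0014·111.32)² + (0.0061·67.97)²) = √(0.024289 + 0.171907) = 0.4429 km
E–F: √((-0.0052·111.32)² + (0.0108·67.97)²) = √(0.335084 + 0.538868) = 0.9349 km
Closest pair: A–E at 0.0958 km.

A and E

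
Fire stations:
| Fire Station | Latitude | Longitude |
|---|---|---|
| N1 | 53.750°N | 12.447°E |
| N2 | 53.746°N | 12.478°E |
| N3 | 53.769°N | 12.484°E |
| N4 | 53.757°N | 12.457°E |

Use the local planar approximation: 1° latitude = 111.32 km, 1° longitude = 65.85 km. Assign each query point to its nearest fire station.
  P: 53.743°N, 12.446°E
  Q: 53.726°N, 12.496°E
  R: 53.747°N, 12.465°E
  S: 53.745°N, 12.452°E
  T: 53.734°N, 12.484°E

P at 53.743°N, 12.446°E:
  N1: √((0.007·111.32)² + (0.001·65.85)²) = √(0.60721 + 0.00434) = 0.782 km
  N2: √((0.003·111.32)² + (0.032·65.85)²) = √(0.11153 + 4.44029) = 2.133 km
  N3: √((0.026·111.32)² + (0.038·65.85)²) = √(8.37709 + 6.26151) = 3.826 km
  N4: √((0.014·111.32)² + (0.011·65.85)²) = √(2.42886 + 0.52468) = 1.719 km
  → nearest: N1 (0.782 km)
Q at 53.726°N, 12.496°E:
  N1: √((0.024·111.32)² + (-0.049·65.85)²) = √(7.13787 + 10.41127) = 4.189 km
  N2: √((0.020·111.32)² + (-0.018·65.85)²) = √(4.95686 + 1.40494) = 2.522 km
  N3: √((0.043·111.32)² + (-0.012·65.85)²) = √(22.91307 + 0.62442) = 4.852 km
  N4: √((0.031·111.32)² + (-0.039·65.85)²) = √(11.90885 + 6.59539) = 4.302 km
  → nearest: N2 (2.522 km)
R at 53.747°N, 12.465°E:
  N1: √((0.003·111.32)² + (-0.018·65.85)²) = √(0.11153 + 1.40494) = 1.231 km
  N2: √((-0.001·111.32)² + (0.013·65.85)²) = √(0.01239 + 0.73282) = 0.863 km
  N3: √((0.022·111.32)² + (0.019·65.85)²) = √(5.99780 + 1.56538) = 2.750 km
  N4: √((0.010·111.32)² + (-0.008·65.85)²) = √(1.23921 + 0.27752) = 1.232 km
  → nearest: N2 (0.863 km)
S at 53.745°N, 12.452°E:
  N1: √((0.005·111.32)² + (-0.005·65.85)²) = √(0.30980 + 0.10841) = 0.647 km
  N2: √((0.001·111.32)² + (0.026·65.85)²) = √(0.01239 + 2.93129) = 1.716 km
  N3: √((0.024·111.32)² + (0.032·65.85)²) = √(7.13787 + 4.44029) = 3.403 km
  N4: √((0.012·111.32)² + (0.005·65.85)²) = √(1.78447 + 0.10841) = 1.376 km
  → nearest: N1 (0.647 km)
T at 53.734°N, 12.484°E:
  N1: √((0.016·111.32)² + (-0.037·65.85)²) = √(3.17239 + 5.93629) = 3.018 km
  N2: √((0.012·111.32)² + (-0.006·65.85)²) = √(1.78447 + 0.15610) = 1.393 km
  N3: √((0.035·111.32)² + (0.000·65.85)²) = √(15.18037 + 0.00000) = 3.896 km
  N4: √((0.023·111.32)² + (-0.027·65.85)²) = √(6.55544 + 3.16111) = 3.117 km
  → nearest: N2 (1.393 km)

P→N1; Q→N2; R→N2; S→N1; T→N2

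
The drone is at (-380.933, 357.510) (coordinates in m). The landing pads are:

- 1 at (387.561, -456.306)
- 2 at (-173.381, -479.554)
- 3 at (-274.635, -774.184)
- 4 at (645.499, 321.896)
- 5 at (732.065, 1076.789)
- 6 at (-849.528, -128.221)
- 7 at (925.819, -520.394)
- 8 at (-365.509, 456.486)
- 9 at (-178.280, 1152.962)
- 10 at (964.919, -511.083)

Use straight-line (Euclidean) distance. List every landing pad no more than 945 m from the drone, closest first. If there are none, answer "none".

Distances from (-380.933, 357.510):
1: 1119.321 m
2: 862.412 m
3: 1136.675 m
4: 1027.050 m
5: 1325.189 m
6: 674.919 m
7: 1574.267 m
8: 100.171 m
9: 820.861 m
10: 1601.803 m
Threshold 945 m: 8 (100.171 m), 6 (674.919 m), 9 (820.861 m), 2 (862.412 m) are within range.

8, 6, 9, 2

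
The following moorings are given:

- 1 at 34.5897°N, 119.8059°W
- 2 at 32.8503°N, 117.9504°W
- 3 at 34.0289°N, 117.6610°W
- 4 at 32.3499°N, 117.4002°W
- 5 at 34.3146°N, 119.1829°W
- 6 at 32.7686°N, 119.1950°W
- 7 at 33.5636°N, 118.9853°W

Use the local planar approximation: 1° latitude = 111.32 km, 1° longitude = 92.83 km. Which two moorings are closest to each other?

Pairwise distances:
1–2: 259.1549 km
1–3: 208.6684 km
1–4: 334.7238 km
1–5: 65.4408 km
1–6: 210.5074 km
1–7: 137.2963 km
2–3: 133.9240 km
2–4: 75.5755 km
2–5: 199.1513 km
2–6: 115.8936 km
2–7: 124.6374 km
3–4: 188.4677 km
3–5: 144.8136 km
3–6: 199.9031 km
3–7: 133.4013 km
4–5: 274.2636 km
4–6: 173.0080 km
4–7: 199.7650 km
5–6: 172.1044 km
5–7: 85.5900 km
6–7: 90.6150 km
Closest pair: 1–5 at 65.4408 km.

1 and 5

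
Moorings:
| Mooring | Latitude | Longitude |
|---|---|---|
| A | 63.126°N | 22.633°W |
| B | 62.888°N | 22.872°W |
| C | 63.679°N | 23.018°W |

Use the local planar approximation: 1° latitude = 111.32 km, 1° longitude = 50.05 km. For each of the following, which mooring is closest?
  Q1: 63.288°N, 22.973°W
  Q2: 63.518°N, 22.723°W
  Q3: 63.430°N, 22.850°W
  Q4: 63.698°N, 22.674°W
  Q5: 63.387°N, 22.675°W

Q1 at 63.288°N, 22.973°W:
  A: 24.795 km
  B: 44.814 km
  C: 43.584 km
  → nearest: A (24.795 km)
Q2 at 63.518°N, 22.723°W:
  A: 43.869 km
  B: 70.527 km
  C: 23.221 km
  → nearest: C (23.221 km)
Q3 at 63.430°N, 22.850°W:
  A: 35.541 km
  B: 60.345 km
  C: 28.966 km
  → nearest: C (28.966 km)
Q4 at 63.698°N, 22.674°W:
  A: 63.708 km
  B: 90.712 km
  C: 17.347 km
  → nearest: C (17.347 km)
Q5 at 63.387°N, 22.675°W:
  A: 29.130 km
  B: 56.417 km
  C: 36.760 km
  → nearest: A (29.130 km)

Q1→A; Q2→C; Q3→C; Q4→C; Q5→A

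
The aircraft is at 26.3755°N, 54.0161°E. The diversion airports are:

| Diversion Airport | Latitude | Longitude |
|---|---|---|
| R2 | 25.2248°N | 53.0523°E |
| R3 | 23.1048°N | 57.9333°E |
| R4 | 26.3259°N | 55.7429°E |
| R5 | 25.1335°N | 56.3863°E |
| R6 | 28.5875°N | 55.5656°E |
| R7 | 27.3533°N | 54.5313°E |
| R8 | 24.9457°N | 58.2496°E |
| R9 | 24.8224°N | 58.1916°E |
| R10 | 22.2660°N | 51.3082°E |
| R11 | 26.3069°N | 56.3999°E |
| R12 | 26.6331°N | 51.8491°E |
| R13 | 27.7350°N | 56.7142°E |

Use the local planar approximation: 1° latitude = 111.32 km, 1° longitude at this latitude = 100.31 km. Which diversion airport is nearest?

Distances from 26.3755°N, 54.0161°E:
R2: 160.4847 km
R3: 535.6884 km
R4: 173.3033 km
R5: 275.0327 km
R6: 291.1918 km
R7: 120.4941 km
R8: 453.5105 km
R9: 453.1247 km
R10: 532.0347 km
R11: 239.2409 km
R12: 219.2551 km
R13: 310.0857 km
Minimum: R7 at 120.4941 km.

R7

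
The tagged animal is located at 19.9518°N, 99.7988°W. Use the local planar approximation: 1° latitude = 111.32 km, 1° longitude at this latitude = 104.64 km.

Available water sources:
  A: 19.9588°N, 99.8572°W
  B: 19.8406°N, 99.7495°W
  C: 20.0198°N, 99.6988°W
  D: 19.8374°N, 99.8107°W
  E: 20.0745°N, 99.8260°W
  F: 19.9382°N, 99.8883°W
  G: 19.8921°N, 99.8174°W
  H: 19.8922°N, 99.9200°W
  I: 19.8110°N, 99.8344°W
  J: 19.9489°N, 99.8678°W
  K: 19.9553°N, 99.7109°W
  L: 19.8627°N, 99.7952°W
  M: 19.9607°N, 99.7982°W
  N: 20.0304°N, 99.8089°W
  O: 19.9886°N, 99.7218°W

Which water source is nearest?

Distances from 19.9518°N, 99.7988°W:
A: 6.1605 km
B: 13.4107 km
C: 12.9150 km
D: 12.7957 km
E: 13.9524 km
F: 9.4869 km
G: 6.9249 km
H: 14.3130 km
I: 16.1105 km
J: 7.2274 km
K: 9.2061 km
L: 9.9258 km
M: 0.9927 km
N: 8.8133 km
O: 9.0389 km
Minimum: M at 0.9927 km.

M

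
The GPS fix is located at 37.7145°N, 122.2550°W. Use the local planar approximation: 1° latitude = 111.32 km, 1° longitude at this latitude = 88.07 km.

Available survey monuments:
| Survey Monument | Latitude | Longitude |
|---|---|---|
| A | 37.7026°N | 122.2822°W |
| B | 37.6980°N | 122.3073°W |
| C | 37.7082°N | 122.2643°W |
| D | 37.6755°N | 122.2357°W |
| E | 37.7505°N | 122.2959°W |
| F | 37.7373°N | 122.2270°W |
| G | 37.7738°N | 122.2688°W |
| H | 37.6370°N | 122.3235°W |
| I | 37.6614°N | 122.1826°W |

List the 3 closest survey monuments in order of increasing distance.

C, A, F

Distances from 37.7145°N, 122.2550°W:
A: √((-0.0119·111.32)² + (-0.0272·88.07)²) = √(1.754851 + 5.738439) = 2.7374 km
B: √((-0.0165·111.32)² + (-0.0523·88.07)²) = √(3.373761 + 21.215798) = 4.9588 km
C: √((-0.0063·111.32)² + (-0.0093·88.07)²) = √(0.491844 + 0.670845) = 1.0783 km
D: √((-0.0390·111.32)² + (0.0193·88.07)²) = √(18.848449 + 2.889153) = 4.6624 km
E: √((0.0360·111.32)² + (-0.0409·88.07)²) = √(16.060217 + 12.974858) = 5.3884 km
F: √((0.0228·111.32)² + (0.0280·88.07)²) = √(6.441931 + 6.080959) = 3.5388 km
G: √((0.0593·111.32)² + (-0.0138·88.07)²) = √(43.576845 + 1.477115) = 6.7122 km
H: √((-0.0775·111.32)² + (-0.0685·88.07)²) = √(74.430305 + 36.394616) = 10.5273 km
I: √((-0.0531·111.32)² + (0.0724·88.07)²) = √(34.941009 + 40.656794) = 8.6947 km
Sorted: C (1.0783 km) < A (2.7374 km) < F (3.5388 km) < D (4.6624 km) < B (4.9588 km) < …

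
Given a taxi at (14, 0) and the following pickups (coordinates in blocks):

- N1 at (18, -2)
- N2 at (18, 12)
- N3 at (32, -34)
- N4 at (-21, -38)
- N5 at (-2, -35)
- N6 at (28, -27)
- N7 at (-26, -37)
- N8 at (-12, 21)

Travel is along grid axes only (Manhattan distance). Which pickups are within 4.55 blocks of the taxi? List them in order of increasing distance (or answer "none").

none

Distances from (14, 0):
N1: 6 blocks
N2: 16 blocks
N3: 52 blocks
N4: 73 blocks
N5: 51 blocks
N6: 41 blocks
N7: 77 blocks
N8: 47 blocks
Threshold 4.55 blocks: none within range.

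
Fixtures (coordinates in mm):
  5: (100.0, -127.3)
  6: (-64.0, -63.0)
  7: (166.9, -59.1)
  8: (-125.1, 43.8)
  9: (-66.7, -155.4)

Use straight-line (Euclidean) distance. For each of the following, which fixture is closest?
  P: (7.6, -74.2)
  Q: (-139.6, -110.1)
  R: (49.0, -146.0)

P at (7.6, -74.2):
  5: √((92.4)² + (-53.1)²) = √(8537.760 + 2819.610) = 106.6 mm
  6: √((-71.6)² + (11.2)²) = √(5126.560 + 125.440) = 72.5 mm
  7: √((159.3)² + (15.1)²) = √(25376.490 + 228.010) = 160.0 mm
  8: √((-132.7)² + (118.0)²) = √(17609.290 + 13924.000) = 177.6 mm
  9: √((-74.3)² + (-81.2)²) = √(5520.490 + 6593.440) = 110.1 mm
  → nearest: 6 (72.5 mm)
Q at (-139.6, -110.1):
  5: √((239.6)² + (-17.2)²) = √(57408.160 + 295.840) = 240.2 mm
  6: √((75.6)² + (47.1)²) = √(5715.360 + 2218.410) = 89.1 mm
  7: √((306.5)² + (51.0)²) = √(93942.250 + 2601.000) = 310.7 mm
  8: √((14.5)² + (153.9)²) = √(210.250 + 23685.210) = 154.6 mm
  9: √((72.9)² + (-45.3)²) = √(5314.410 + 2052.090) = 85.8 mm
  → nearest: 9 (85.8 mm)
R at (49.0, -146.0):
  5: √((51.0)² + (18.7)²) = √(2601.000 + 349.690) = 54.3 mm
  6: √((-113.0)² + (83.0)²) = √(12769.000 + 6889.000) = 140.2 mm
  7: √((117.9)² + (86.9)²) = √(13900.410 + 7551.610) = 146.5 mm
  8: √((-174.1)² + (189.8)²) = √(30310.810 + 36024.040) = 257.6 mm
  9: √((-115.7)² + (-9.4)²) = √(13386.490 + 88.360) = 116.1 mm
  → nearest: 5 (54.3 mm)

P→6; Q→9; R→5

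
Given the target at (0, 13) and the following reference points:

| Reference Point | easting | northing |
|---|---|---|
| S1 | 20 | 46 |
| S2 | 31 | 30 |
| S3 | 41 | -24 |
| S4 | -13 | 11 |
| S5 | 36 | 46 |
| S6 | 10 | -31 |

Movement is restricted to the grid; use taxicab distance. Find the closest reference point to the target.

Distances from (0, 13):
S1: 53
S2: 48
S3: 78
S4: 15
S5: 69
S6: 54
Minimum: S4 at 15.

S4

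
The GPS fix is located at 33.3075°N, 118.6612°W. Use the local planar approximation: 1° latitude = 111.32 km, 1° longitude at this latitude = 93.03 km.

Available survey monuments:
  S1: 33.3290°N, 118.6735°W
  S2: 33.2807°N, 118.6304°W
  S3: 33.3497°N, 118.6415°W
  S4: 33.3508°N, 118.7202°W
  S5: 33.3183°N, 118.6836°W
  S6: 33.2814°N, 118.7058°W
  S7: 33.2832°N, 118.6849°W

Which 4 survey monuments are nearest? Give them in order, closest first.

S5, S1, S7, S2

Distances from 33.3075°N, 118.6612°W:
S1: √((0.0215·111.32)² + (-0.0123·93.03)²) = √(5.728268 + 1.309352) = 2.6529 km
S2: √((-0.0268·111.32)² + (0.0308·93.03)²) = √(8.900532 + 8.210082) = 4.1365 km
S3: √((0.0422·111.32)² + (0.0197·93.03)²) = √(22.068423 + 3.358756) = 5.0425 km
S4: √((0.0433·111.32)² + (-0.0590·93.03)²) = √(23.233904 + 30.126596) = 7.3048 km
S5: √((0.0108·111.32)² + (-0.0224·93.03)²) = √(1.445419 + 4.342523) = 2.4058 km
S6: √((-0.0261·111.32)² + (-0.0446·93.03)²) = √(8.441651 + 17.215346) = 5.0653 km
S7: √((-0.0243·111.32)² + (-0.0237·93.03)²) = √(7.317436 + 4.861192) = 3.4898 km
Sorted: S5 (2.4058 km) < S1 (2.6529 km) < S7 (3.4898 km) < S2 (4.1365 km) < S3 (5.0425 km) < S6 (5.0653 km) < …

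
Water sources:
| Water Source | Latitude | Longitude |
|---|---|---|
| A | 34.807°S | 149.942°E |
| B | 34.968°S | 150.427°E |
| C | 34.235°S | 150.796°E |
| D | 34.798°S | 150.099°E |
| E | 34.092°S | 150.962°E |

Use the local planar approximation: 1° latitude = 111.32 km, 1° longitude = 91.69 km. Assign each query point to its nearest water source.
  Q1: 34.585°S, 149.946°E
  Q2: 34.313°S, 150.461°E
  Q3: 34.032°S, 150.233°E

Q1 at 34.585°S, 149.946°E:
  A: 24.716 km
  B: 61.342 km
  C: 87.133 km
  D: 27.550 km
  E: 108.121 km
  → nearest: A (24.716 km)
Q2 at 34.313°S, 150.461°E:
  A: 72.723 km
  B: 72.981 km
  C: 31.920 km
  D: 63.377 km
  E: 52.110 km
  → nearest: C (31.920 km)
Q3 at 34.032°S, 150.233°E:
  A: 90.305 km
  B: 105.703 km
  C: 56.351 km
  D: 86.152 km
  E: 67.175 km
  → nearest: C (56.351 km)

Q1→A; Q2→C; Q3→C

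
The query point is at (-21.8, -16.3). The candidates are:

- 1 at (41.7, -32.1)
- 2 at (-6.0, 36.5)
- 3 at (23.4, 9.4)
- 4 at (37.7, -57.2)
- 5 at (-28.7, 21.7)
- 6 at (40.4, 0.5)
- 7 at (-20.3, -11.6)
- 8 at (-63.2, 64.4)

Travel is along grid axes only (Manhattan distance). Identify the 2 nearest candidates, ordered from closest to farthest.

Distances from (-21.8, -16.3):
1: |63.5| + |-15.8| = 63.5 + 15.8 = 79.3
2: |15.8| + |52.8| = 15.8 + 52.8 = 68.6
3: |45.2| + |25.7| = 45.2 + 25.7 = 70.9
4: |59.5| + |-40.9| = 59.5 + 40.9 = 100.4
5: |-6.9| + |38.0| = 6.9 + 38.0 = 44.9
6: |62.2| + |16.8| = 62.2 + 16.8 = 79.0
7: |1.5| + |4.7| = 1.5 + 4.7 = 6.2
8: |-41.4| + |80.7| = 41.4 + 80.7 = 122.1
Sorted: 7 (6.2) < 5 (44.9) < 2 (68.6) < 3 (70.9) < …

7, 5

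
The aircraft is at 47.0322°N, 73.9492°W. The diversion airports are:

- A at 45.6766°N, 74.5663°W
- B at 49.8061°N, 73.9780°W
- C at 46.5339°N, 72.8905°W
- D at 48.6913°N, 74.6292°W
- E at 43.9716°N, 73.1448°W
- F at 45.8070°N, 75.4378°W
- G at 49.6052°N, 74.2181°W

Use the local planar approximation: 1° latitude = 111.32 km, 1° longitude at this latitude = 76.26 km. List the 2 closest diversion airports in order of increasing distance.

C, A

Distances from 47.0322°N, 73.9492°W:
A: 158.0730 km
B: 308.7984 km
C: 97.9560 km
D: 191.8330 km
E: 346.1843 km
F: 177.4513 km
G: 287.1595 km
Sorted: C (97.9560 km) < A (158.0730 km) < F (177.4513 km) < D (191.8330 km) < …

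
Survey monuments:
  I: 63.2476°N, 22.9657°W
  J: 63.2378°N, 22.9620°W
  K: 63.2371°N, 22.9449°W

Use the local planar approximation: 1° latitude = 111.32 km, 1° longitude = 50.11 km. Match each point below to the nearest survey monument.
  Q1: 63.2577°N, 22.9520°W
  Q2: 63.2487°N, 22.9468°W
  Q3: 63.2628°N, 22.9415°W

Q1→I; Q2→I; Q3→I

Q1 at 63.2577°N, 22.9520°W:
  I: 1.3174 km
  J: 2.2712 km
  K: 2.3206 km
  → nearest: I (1.3174 km)
Q2 at 63.2487°N, 22.9468°W:
  I: 0.9550 km
  J: 1.4326 km
  K: 1.2948 km
  → nearest: I (0.9550 km)
Q3 at 63.2628°N, 22.9415°W:
  I: 2.0817 km
  J: 2.9665 km
  K: 2.8660 km
  → nearest: I (2.0817 km)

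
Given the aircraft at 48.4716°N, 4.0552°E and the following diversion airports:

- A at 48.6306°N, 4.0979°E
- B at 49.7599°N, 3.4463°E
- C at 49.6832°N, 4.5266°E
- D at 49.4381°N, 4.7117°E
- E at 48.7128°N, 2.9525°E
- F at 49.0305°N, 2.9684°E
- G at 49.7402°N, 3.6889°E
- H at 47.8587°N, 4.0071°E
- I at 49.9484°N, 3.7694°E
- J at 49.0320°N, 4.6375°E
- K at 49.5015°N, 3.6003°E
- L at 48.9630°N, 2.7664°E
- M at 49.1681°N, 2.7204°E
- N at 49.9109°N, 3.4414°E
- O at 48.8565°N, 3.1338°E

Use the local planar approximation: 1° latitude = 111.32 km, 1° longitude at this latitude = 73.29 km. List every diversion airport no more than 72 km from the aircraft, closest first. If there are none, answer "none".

Distances from 48.4716°N, 4.0552°E:
A: √((0.1590·111.32)² + (0.0427·73.29)²) = √(313.285752 + 9.793664) = 17.9744 km
B: √((1.2883·111.32)² + (-0.6089·73.29)²) = √(20567.448045 + 1991.504956) = 150.1964 km
C: √((1.2116·111.32)² + (0.4714·73.29)²) = √(18191.349787 + 1193.626906) = 139.2299 km
D: √((0.9665·111.32)² + (0.6565·73.29)²) = √(11575.775941 + 2315.042159) = 117.8593 km
E: √((0.2412·111.32)² + (-1.1027·73.29)²) = √(720.943121 + 6531.368578) = 85.1605 km
F: √((0.5589·111.32)² + (-1.0868·73.29)²) = √(3870.923732 + 6344.372922) = 101.0708 km
G: √((1.2686·111.32)² + (-0.3663·73.29)²) = √(19943.244307 + 720.714535) = 143.7496 km
H: √((-0.6129·111.32)² + (-0.0481·73.29)²) = √(4655.063805 + 12.427381) = 68.3190 km
I: √((1.4768·111.32)² + (-0.2858·73.29)²) = √(27026.497236 + 438.746730) = 165.7264 km
J: √((0.5604·111.32)² + (0.5823·73.29)²) = √(3891.729519 + 1821.306442) = 75.5846 km
K: √((1.0299·111.32)² + (-0.4549·73.29)²) = √(13144.271215 + 1111.530328) = 119.3977 km
L: √((0.4914·111.32)² + (-1.2888·73.29)²) = √(2992.379698 + 8921.964651) = 109.1528 km
M: √((0.6965·111.32)² + (-1.3348·73.29)²) = √(6011.580082 + 9570.218191) = 124.8271 km
N: √((1.4393·111.32)² + (-0.6138·73.29)²) = √(25671.369994 + 2023.686393) = 166.4183 km
O: √((0.3849·111.32)² + (-0.9214·73.29)²) = √(1835.871236 + 4560.220675) = 79.9756 km
Threshold 72 km: A (17.9744 km), H (68.3190 km) are within range.

A, H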